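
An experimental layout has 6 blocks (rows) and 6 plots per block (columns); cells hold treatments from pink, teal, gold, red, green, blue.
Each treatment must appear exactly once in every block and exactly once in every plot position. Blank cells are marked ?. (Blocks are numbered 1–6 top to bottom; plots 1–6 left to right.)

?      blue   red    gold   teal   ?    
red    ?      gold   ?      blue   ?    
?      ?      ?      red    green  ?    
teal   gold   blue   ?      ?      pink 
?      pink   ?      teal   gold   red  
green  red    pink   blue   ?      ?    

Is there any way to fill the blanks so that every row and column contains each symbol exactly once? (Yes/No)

Block 6, plot 5: block 6 together with plot 5 already contain {pink, teal, gold, red, green, blue} — every symbol — so nothing can go there. The grid has no valid completion.

No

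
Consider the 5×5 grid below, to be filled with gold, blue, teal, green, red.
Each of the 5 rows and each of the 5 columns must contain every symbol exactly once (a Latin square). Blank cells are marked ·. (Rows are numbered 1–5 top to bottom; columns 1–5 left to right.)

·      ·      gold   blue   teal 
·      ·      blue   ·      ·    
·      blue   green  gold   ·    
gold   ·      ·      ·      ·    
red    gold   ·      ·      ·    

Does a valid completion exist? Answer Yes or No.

Row 1, column 1: row 1 has {gold, blue, teal} and column 1 has {gold, red}, so it must be green.
Row 1, column 2: row 1 has {gold, blue, teal, green} and column 2 has {gold, blue}, so it must be red.
Row 2, column 1: row 2 has {blue} and column 1 has {gold, green, red}, so it must be teal.
Now row 3, column 1: row 3 together with column 1 already contain {gold, blue, teal, green, red} — every symbol — so nothing can go there. The grid has no valid completion.

No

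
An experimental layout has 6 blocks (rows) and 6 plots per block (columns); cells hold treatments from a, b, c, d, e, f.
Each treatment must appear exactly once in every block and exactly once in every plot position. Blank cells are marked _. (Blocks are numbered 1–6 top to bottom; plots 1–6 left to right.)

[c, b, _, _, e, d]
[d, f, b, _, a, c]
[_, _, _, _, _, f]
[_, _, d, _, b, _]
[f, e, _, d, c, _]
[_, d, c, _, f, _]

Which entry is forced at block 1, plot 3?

f

Block 2, plot 4: block 2 has {a, b, c, d, f} and plot 4 has {d}, leaving only e.
Block 3, plot 5: block 3 has {f} and plot 5 has {a, b, c, e, f}, leaving only d.
Block 5, plot 3: block 5 has {c, d, e, f} and plot 3 has {b, c, d}, leaving only a.
Block 1 already has {b, c, d, e} and plot 3 already has {a, b, c, d}, so block 1, plot 3 must be f.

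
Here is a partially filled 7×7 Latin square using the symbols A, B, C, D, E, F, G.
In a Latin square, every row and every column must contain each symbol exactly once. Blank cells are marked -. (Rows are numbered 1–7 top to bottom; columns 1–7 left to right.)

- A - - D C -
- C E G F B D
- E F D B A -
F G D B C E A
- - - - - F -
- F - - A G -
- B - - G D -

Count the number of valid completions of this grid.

Row 1, column 1: eliminating its row and column leaves {B, E, G}.
Row 1, column 3: eliminating its row and column leaves {B, G}.
Row 1, column 4: eliminating its row and column leaves {E, F}.
Row 1, column 7: eliminating its row and column leaves {B, E, F, G}.
Row 2, column 1: eliminating its row and column leaves {A}.
Row 3, column 1: eliminating its row and column leaves {C, G}.
Row 3, column 7: eliminating its row and column leaves {C, G}.
Row 5, column 1: eliminating its row and column leaves {A, B, C, D, E, G}.
Row 5, column 2: eliminating its row and column leaves {D}.
Row 5, column 3: eliminating its row and column leaves {A, B, C, G}.
Row 5, column 4: eliminating its row and column leaves {A, C, E}.
Row 5, column 5: eliminating its row and column leaves {E}.
Row 5, column 7: eliminating its row and column leaves {B, C, E, G}.
Row 6, column 1: eliminating its row and column leaves {B, C, D, E}.
Row 6, column 3: eliminating its row and column leaves {B, C}.
Row 6, column 4: eliminating its row and column leaves {C, E}.
Row 6, column 7: eliminating its row and column leaves {B, C, E}.
Row 7, column 1: eliminating its row and column leaves {A, C, E}.
Row 7, column 3: eliminating its row and column leaves {A, C}.
Row 7, column 4: eliminating its row and column leaves {A, C, E, F}.
Row 7, column 7: eliminating its row and column leaves {C, E, F}.
Enumerating the assignments across these blanks that avoid any row or column repeat gives 7 completions.

7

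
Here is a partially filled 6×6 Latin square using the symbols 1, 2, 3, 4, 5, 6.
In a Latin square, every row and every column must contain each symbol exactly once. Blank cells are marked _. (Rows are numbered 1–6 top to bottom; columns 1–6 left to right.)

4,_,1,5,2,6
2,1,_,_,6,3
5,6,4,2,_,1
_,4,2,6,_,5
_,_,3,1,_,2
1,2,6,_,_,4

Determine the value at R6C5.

5

Row 1, column 2: row 1 has {1, 2, 4, 5, 6} and column 2 has {1, 2, 4, 6}, leaving only 3.
Row 2, column 3: row 2 has {1, 2, 3, 6} and column 3 has {1, 2, 3, 4, 6}, leaving only 5.
Row 2, column 4: row 2 has {1, 2, 3, 5, 6} and column 4 has {1, 2, 5, 6}, leaving only 4.
Row 3, column 5: row 3 has {1, 2, 4, 5, 6} and column 5 has {2, 6}, leaving only 3.
Row 6 already has {1, 2, 4, 6} and column 5 already has {2, 3, 6}, so row 6, column 5 must be 5.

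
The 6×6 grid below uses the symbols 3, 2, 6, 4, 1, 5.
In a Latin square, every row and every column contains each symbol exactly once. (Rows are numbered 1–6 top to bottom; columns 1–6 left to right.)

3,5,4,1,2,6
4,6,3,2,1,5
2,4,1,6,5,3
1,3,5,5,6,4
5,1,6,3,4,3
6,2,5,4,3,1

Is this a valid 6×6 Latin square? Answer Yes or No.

Row 4 contains 5 twice (at columns 3 and 4); row 5 is also not a permutation.

No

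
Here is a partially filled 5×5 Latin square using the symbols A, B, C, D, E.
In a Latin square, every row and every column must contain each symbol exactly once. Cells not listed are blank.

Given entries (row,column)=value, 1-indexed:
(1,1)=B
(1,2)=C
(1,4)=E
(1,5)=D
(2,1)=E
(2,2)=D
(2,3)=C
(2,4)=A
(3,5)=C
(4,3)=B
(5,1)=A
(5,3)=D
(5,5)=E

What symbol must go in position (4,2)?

E

Row 1, column 3: row 1 has {B, C, D, E} and column 3 has {B, C, D}, leaving only A.
Row 2, column 5: row 2 has {A, C, D, E} and column 5 has {C, D, E}, leaving only B.
Row 3, column 1: row 3 has {C} and column 1 has {A, B, E}, leaving only D.
Row 3, column 3: row 3 has {C, D} and column 3 has {A, B, C, D}, leaving only E.
Row 3, column 4: row 3 has {C, D, E} and column 4 has {A, E}, leaving only B.
Row 3, column 2: row 3 has {B, C, D, E} and column 2 has {C, D}, leaving only A.
Row 4 already has {B} and column 2 already has {A, C, D}, so row 4, column 2 must be E.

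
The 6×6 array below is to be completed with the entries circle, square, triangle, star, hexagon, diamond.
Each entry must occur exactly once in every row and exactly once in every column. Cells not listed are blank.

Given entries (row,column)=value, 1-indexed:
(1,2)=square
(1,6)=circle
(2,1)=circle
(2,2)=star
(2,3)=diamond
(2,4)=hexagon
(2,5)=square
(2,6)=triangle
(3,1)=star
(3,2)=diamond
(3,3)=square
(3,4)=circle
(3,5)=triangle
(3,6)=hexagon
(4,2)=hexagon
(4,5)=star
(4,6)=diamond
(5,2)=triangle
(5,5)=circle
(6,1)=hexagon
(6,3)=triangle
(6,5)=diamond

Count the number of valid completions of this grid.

3

Row 1, column 1: eliminating its row and column leaves {triangle, diamond}.
Row 1, column 3: eliminating its row and column leaves {star, hexagon}.
Row 1, column 4: eliminating its row and column leaves {triangle, star, diamond}.
Row 1, column 5: eliminating its row and column leaves {hexagon}.
Row 4, column 1: eliminating its row and column leaves {square, triangle}.
Row 4, column 3: eliminating its row and column leaves {circle}.
Row 4, column 4: eliminating its row and column leaves {square, triangle}.
Row 5, column 1: eliminating its row and column leaves {square, diamond}.
Row 5, column 3: eliminating its row and column leaves {star, hexagon}.
Row 5, column 4: eliminating its row and column leaves {square, star, diamond}.
Row 5, column 6: eliminating its row and column leaves {square, star}.
Row 6, column 2: eliminating its row and column leaves {circle}.
Row 6, column 4: eliminating its row and column leaves {square, star}.
Row 6, column 6: eliminating its row and column leaves {square, star}.
Enumerating the assignments across these blanks that avoid any row or column repeat gives 3 completions.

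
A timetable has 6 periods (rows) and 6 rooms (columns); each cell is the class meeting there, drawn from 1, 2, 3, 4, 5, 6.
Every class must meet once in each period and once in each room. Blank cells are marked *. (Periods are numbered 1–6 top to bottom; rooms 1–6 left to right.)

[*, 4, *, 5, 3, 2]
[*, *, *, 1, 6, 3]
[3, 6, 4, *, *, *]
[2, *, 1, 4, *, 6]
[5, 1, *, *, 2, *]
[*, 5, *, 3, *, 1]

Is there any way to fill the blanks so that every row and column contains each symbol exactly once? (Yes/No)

Yes

No period or room among the givens repeats a symbol, and propagating forced cells runs into no contradiction.
One valid completion exists (for instance, 1 4 6 5 3 2 / 4 2 5 1 6 3 / 3 6 4 2 1 5 / 2 3 1 4 5 6 / 5 1 3 6 2 4 / 6 5 2 3 4 1).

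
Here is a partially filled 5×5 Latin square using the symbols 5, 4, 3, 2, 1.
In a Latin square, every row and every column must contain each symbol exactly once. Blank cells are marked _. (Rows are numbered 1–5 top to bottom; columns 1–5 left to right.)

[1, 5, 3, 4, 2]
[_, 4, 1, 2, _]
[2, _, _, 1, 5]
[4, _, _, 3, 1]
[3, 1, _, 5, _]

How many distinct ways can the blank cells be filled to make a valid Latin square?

1

Row 2, column 1: eliminating its row and column leaves {5}.
Row 2, column 5: eliminating its row and column leaves {3}.
Row 3, column 2: eliminating its row and column leaves {3}.
Row 3, column 3: eliminating its row and column leaves {4}.
Row 4, column 2: eliminating its row and column leaves {2}.
Row 4, column 3: eliminating its row and column leaves {5, 2}.
Row 5, column 3: eliminating its row and column leaves {4, 2}.
Row 5, column 5: eliminating its row and column leaves {4}.
Only one assignment across all blanks avoids any row or column repeat, giving 1 completion.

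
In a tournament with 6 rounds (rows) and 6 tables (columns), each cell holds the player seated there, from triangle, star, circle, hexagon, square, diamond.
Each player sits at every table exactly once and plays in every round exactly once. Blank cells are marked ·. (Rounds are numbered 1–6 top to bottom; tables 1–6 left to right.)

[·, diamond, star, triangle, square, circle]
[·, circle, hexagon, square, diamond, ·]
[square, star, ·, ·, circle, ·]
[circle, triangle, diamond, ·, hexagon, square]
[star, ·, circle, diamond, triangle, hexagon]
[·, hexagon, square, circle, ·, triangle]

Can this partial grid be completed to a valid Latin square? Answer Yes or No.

Yes

No round or table among the givens repeats a symbol, and propagating forced cells runs into no contradiction.
One valid completion exists (for instance, hexagon diamond star triangle square circle / triangle circle hexagon square diamond star / square star triangle hexagon circle diamond / circle triangle diamond star hexagon square / star square circle diamond triangle hexagon / diamond hexagon square circle star triangle).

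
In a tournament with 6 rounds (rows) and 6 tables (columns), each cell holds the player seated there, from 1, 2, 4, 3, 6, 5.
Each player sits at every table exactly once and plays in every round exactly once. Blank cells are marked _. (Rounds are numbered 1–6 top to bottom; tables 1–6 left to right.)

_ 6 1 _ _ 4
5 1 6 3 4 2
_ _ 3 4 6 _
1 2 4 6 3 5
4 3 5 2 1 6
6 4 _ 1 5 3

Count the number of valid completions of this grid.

1

Round 1, table 1: eliminating its round and table leaves {2, 3}.
Round 1, table 4: eliminating its round and table leaves {5}.
Round 1, table 5: eliminating its round and table leaves {2}.
Round 3, table 1: eliminating its round and table leaves {2}.
Round 3, table 2: eliminating its round and table leaves {5}.
Round 3, table 6: eliminating its round and table leaves {1}.
Round 6, table 3: eliminating its round and table leaves {2}.
Only one assignment across all blanks avoids any round or table repeat, giving 1 completion.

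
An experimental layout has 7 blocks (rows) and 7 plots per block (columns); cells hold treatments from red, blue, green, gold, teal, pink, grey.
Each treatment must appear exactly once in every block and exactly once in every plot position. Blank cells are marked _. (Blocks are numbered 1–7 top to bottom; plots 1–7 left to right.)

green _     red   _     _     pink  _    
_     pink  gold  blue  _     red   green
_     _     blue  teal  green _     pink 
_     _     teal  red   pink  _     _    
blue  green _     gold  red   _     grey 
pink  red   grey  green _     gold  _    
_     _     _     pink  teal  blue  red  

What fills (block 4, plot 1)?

Block 1, plot 4: block 1 has {red, green, pink} and plot 4 has {red, blue, green, gold, teal, pink}, leaving only grey.
Block 2, plot 5: block 2 has {red, blue, green, gold, pink} and plot 5 has {red, green, teal, pink}, leaving only grey.
Block 2, plot 1: block 2 has {red, blue, green, gold, pink, grey} and plot 1 has {blue, green, pink}, leaving only teal.
Block 3, plot 6: block 3 has {blue, green, teal, pink} and plot 6 has {red, blue, gold, pink}, leaving only grey.
Block 3, plot 2: block 3 has {blue, green, teal, pink, grey} and plot 2 has {red, green, pink}, leaving only gold.
Block 3, plot 1: block 3 has {blue, green, gold, teal, pink, grey} and plot 1 has {blue, green, teal, pink}, leaving only red.
Block 4, plot 6: block 4 has {red, teal, pink} and plot 6 has {red, blue, gold, pink, grey}, leaving only green.
Block 5, plot 3: block 5 has {red, blue, green, gold, grey} and plot 3 has {red, blue, gold, teal, grey}, leaving only pink.
Block 5, plot 6: block 5 has {red, blue, green, gold, pink, grey} and plot 6 has {red, blue, green, gold, pink, grey}, leaving only teal.
Block 6, plot 5: block 6 has {red, green, gold, pink, grey} and plot 5 has {red, green, teal, pink, grey}, leaving only blue.
Block 1, plot 5: block 1 has {red, green, pink, grey} and plot 5 has {red, blue, green, teal, pink, grey}, leaving only gold.
Block 6, plot 7: block 6 has {red, blue, green, gold, pink, grey} and plot 7 has {red, green, pink, grey}, leaving only teal.
Block 1, plot 7: block 1 has {red, green, gold, pink, grey} and plot 7 has {red, green, teal, pink, grey}, leaving only blue.
Block 1, plot 2: block 1 has {red, blue, green, gold, pink, grey} and plot 2 has {red, green, gold, pink}, leaving only teal.
Block 4, plot 7: block 4 has {red, green, teal, pink} and plot 7 has {red, blue, green, teal, pink, grey}, leaving only gold.
Block 4 already has {red, green, gold, teal, pink} and plot 1 already has {red, blue, green, teal, pink}, so block 4, plot 1 must be grey.

grey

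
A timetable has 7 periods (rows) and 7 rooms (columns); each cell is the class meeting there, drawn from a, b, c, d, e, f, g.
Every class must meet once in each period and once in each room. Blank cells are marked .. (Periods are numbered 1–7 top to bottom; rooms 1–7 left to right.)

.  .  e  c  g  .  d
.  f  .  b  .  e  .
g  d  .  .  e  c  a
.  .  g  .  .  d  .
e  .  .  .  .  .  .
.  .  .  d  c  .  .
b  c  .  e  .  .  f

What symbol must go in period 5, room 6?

f

Period 3, room 4: period 3 has {a, c, d, e, g} and room 4 has {b, c, d, e}, leaving only f.
Period 3, room 3: period 3 has {a, c, d, e, f, g} and room 3 has {e, g}, leaving only b.
Period 4, room 4: period 4 has {d, g} and room 4 has {b, c, d, e, f}, leaving only a.
Period 5, room 4: period 5 has {e} and room 4 has {a, b, c, d, e, f}, leaving only g.
Period 5, room 6 is narrowed to {a, b, f}.
If it were a, then period 7, room 5 would be left with no valid symbol.
If it were b, then period 7, room 5 would be left with no valid symbol.
So period 5, room 6 must be f.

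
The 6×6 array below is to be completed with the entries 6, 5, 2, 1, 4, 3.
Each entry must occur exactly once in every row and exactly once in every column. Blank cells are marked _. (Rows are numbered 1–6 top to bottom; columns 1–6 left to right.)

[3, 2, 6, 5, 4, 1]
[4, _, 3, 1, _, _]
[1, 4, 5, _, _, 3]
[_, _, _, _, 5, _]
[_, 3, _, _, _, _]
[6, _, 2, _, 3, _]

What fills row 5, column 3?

4

Row 4, column 1: row 4 has {5} and column 1 has {6, 1, 4, 3}, leaving only 2.
Row 5, column 1: row 5 has {3} and column 1 has {6, 2, 1, 4, 3}, leaving only 5.
Row 6, column 4: row 6 has {6, 2, 3} and column 4 has {5, 1}, leaving only 4.
Row 6, column 6: row 6 has {6, 2, 4, 3} and column 6 has {1, 3}, leaving only 5.
Row 6, column 2: row 6 has {6, 5, 2, 4, 3} and column 2 has {2, 4, 3}, leaving only 1.
Row 4, column 2: row 4 has {5, 2} and column 2 has {2, 1, 4, 3}, leaving only 6.
Row 2, column 2: row 2 has {1, 4, 3} and column 2 has {6, 2, 1, 4, 3}, leaving only 5.
Row 4, column 4: row 4 has {6, 5, 2} and column 4 has {5, 1, 4}, leaving only 3.
Row 4, column 6: row 4 has {6, 5, 2, 3} and column 6 has {5, 1, 3}, leaving only 4.
Row 4, column 3: row 4 has {6, 5, 2, 4, 3} and column 3 has {6, 5, 2, 3}, leaving only 1.
Row 5 already has {5, 3} and column 3 already has {6, 5, 2, 1, 3}, so row 5, column 3 must be 4.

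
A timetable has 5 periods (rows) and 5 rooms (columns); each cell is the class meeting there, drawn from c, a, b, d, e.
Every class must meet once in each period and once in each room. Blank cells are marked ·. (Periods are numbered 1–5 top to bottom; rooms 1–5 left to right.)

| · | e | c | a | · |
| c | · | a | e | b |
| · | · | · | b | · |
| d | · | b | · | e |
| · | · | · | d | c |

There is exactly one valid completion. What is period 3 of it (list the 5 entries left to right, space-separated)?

Period 1, room 1: period 1 has {c, a, e} and room 1 has {c, d}, leaving only b.
Period 1, room 5: period 1 has {c, a, b, e} and room 5 has {c, b, e}, leaving only d.
Period 3, room 5: period 3 has {b} and room 5 has {c, b, d, e}, leaving only a.
Period 3, room 1: period 3 has {a, b} and room 1 has {c, b, d}, leaving only e.
Period 3, room 3: period 3 has {a, b, e} and room 3 has {c, a, b}, leaving only d.
Period 3, room 2: period 3 has {a, b, d, e} and room 2 has {e}, leaving only c.
So period 3 reads: e c d b a.

e c d b a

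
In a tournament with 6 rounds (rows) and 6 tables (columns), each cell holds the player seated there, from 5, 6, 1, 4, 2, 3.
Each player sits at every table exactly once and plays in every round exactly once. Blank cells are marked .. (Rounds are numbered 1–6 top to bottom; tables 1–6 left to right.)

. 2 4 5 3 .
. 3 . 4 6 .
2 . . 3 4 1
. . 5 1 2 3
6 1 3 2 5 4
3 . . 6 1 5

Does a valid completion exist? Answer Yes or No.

No round or table among the givens repeats a symbol, and propagating forced cells runs into no contradiction.
One valid completion exists (for instance, 1 2 4 5 3 6 / 5 3 1 4 6 2 / 2 5 6 3 4 1 / 4 6 5 1 2 3 / 6 1 3 2 5 4 / 3 4 2 6 1 5).

Yes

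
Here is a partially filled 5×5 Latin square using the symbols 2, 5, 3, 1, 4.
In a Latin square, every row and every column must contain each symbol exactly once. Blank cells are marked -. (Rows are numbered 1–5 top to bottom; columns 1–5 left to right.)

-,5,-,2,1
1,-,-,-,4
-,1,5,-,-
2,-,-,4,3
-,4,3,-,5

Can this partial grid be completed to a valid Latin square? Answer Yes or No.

No

Row 4, column 2: row 4 together with column 2 already contain {2, 5, 3, 1, 4} — every symbol — so nothing can go there. The grid has no valid completion.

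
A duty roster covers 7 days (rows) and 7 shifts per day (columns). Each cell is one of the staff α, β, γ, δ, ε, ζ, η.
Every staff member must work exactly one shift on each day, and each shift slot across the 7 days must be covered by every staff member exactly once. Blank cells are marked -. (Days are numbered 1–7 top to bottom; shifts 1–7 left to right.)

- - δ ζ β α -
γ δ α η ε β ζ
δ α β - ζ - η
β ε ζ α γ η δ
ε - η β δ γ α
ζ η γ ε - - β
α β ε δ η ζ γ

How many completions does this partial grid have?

Day 1, shift 1: eliminating its day and shift leaves {η}.
Day 1, shift 2: eliminating its day and shift leaves {γ}.
Day 1, shift 7: eliminating its day and shift leaves {ε}.
Day 3, shift 4: eliminating its day and shift leaves {γ}.
Day 3, shift 6: eliminating its day and shift leaves {ε}.
Day 5, shift 2: eliminating its day and shift leaves {ζ}.
Day 6, shift 5: eliminating its day and shift leaves {α}.
Day 6, shift 6: eliminating its day and shift leaves {δ}.
Only one assignment across all blanks avoids any day or shift repeat, giving 1 completion.

1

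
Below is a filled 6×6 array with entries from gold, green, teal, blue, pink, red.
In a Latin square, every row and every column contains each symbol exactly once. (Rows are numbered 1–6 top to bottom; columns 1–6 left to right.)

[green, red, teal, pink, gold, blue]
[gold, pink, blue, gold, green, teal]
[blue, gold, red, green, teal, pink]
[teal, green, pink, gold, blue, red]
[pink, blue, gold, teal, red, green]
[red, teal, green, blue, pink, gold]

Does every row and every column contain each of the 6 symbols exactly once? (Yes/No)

Column 4 contains gold twice (at rows 2 and 4), so it is not a permutation.

No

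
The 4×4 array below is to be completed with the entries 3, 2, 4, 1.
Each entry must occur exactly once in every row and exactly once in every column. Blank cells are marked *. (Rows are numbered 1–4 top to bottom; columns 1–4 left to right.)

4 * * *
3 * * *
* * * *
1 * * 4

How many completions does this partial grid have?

Row 1, column 2: eliminating its row and column leaves {3, 2, 1}.
Row 1, column 3: eliminating its row and column leaves {3, 2, 1}.
Row 1, column 4: eliminating its row and column leaves {3, 2, 1}.
Row 2, column 2: eliminating its row and column leaves {2, 4, 1}.
Row 2, column 3: eliminating its row and column leaves {2, 4, 1}.
Row 2, column 4: eliminating its row and column leaves {2, 1}.
Row 3, column 1: eliminating its row and column leaves {2}.
Row 3, column 2: eliminating its row and column leaves {3, 2, 4, 1}.
Row 3, column 3: eliminating its row and column leaves {3, 2, 4, 1}.
Row 3, column 4: eliminating its row and column leaves {3, 2, 1}.
Row 4, column 2: eliminating its row and column leaves {3, 2}.
Row 4, column 3: eliminating its row and column leaves {3, 2}.
Enumerating the assignments across these blanks that avoid any row or column repeat gives 8 completions.

8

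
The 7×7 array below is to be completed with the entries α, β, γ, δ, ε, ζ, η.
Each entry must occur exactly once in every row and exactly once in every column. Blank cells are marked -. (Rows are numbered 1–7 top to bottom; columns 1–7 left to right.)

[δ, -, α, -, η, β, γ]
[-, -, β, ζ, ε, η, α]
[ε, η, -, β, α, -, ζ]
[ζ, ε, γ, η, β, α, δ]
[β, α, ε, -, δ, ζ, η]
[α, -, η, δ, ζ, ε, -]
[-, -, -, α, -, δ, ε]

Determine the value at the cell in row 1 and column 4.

Row 1 already has {α, β, γ, δ, η} and column 4 already has {α, β, δ, ζ, η}, so row 1, column 4 must be ε.

ε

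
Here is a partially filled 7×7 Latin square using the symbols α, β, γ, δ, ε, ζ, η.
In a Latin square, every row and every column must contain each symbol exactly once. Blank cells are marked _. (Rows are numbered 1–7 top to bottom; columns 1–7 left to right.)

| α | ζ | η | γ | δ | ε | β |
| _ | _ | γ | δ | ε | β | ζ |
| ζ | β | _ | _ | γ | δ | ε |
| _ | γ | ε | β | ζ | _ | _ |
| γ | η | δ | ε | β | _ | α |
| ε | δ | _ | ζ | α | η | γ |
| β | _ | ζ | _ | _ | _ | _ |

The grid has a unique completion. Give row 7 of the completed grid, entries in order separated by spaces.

Row 7, column 5: row 7 has {β, ζ} and column 5 has {α, β, γ, δ, ε, ζ}, leaving only η.
Row 7, column 4: row 7 has {β, ζ, η} and column 4 has {β, γ, δ, ε, ζ}, leaving only α.
Row 7, column 2: row 7 has {α, β, ζ, η} and column 2 has {β, γ, δ, ζ, η}, leaving only ε.
Row 7, column 6: row 7 has {α, β, ε, ζ, η} and column 6 has {β, δ, ε, η}, leaving only γ.
Row 7, column 7: row 7 has {α, β, γ, ε, ζ, η} and column 7 has {α, β, γ, ε, ζ}, leaving only δ.
So row 7 reads: β ε ζ α η γ δ.

β ε ζ α η γ δ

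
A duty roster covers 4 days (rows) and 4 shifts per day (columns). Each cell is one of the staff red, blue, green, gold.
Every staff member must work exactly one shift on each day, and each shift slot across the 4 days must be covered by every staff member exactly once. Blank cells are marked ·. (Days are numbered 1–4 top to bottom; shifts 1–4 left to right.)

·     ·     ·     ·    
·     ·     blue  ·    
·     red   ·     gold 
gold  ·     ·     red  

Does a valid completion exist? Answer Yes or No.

No

Day 2, shift 4: day 2 has {blue} and shift 4 has {red, gold}, so it must be green.
Day 1, shift 4: day 1 has {} and shift 4 has {red, green, gold}, so it must be blue.
Day 2, shift 1: day 2 has {blue, green} and shift 1 has {gold}, so it must be red.
Day 1, shift 1: day 1 has {blue} and shift 1 has {red, gold}, so it must be green.
Day 1, shift 2: day 1 has {blue, green} and shift 2 has {red}, so it must be gold.
Now day 2, shift 2: day 2 together with shift 2 already contain {red, blue, green, gold} — every symbol — so nothing can go there. The grid has no valid completion.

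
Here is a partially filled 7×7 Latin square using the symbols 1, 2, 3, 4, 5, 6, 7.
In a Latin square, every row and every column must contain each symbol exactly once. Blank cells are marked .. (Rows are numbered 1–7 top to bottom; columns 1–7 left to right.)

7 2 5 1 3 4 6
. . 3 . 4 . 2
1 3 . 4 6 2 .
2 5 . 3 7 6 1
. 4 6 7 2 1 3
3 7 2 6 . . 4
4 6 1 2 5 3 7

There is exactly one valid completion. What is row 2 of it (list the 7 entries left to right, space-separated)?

Row 2, column 2: row 2 has {2, 3, 4} and column 2 has {2, 3, 4, 5, 6, 7}, leaving only 1.
Row 2, column 4: row 2 has {1, 2, 3, 4} and column 4 has {1, 2, 3, 4, 6, 7}, leaving only 5.
Row 2, column 1: row 2 has {1, 2, 3, 4, 5} and column 1 has {1, 2, 3, 4, 7}, leaving only 6.
Row 2, column 6: row 2 has {1, 2, 3, 4, 5, 6} and column 6 has {1, 2, 3, 4, 6}, leaving only 7.
So row 2 reads: 6 1 3 5 4 7 2.

6 1 3 5 4 7 2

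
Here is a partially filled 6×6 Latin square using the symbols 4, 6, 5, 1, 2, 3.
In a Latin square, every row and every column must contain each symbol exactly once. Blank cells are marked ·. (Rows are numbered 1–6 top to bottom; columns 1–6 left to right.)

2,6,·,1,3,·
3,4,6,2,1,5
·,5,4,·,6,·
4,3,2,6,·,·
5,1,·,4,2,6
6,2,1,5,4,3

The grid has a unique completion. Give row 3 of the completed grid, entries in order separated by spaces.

1 5 4 3 6 2

Row 3, column 1: row 3 has {4, 6, 5} and column 1 has {4, 6, 5, 2, 3}, leaving only 1.
Row 3, column 4: row 3 has {4, 6, 5, 1} and column 4 has {4, 6, 5, 1, 2}, leaving only 3.
Row 3, column 6: row 3 has {4, 6, 5, 1, 3} and column 6 has {6, 5, 3}, leaving only 2.
So row 3 reads: 1 5 4 3 6 2.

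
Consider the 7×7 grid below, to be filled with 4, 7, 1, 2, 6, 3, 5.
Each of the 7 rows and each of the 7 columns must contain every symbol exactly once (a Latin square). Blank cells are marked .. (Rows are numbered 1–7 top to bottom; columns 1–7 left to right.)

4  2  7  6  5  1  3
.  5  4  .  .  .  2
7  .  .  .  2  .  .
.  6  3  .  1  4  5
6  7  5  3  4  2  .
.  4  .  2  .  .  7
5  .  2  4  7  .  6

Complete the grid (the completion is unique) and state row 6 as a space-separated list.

1 4 6 2 3 5 7

Row 4, column 1: row 4 has {4, 1, 6, 3, 5} and column 1 has {4, 7, 6, 5}, leaving only 2.
Row 4, column 4: row 4 has {4, 1, 2, 6, 3, 5} and column 4 has {4, 2, 6, 3}, leaving only 7.
Row 2, column 4: row 2 has {4, 2, 5} and column 4 has {4, 7, 2, 6, 3}, leaving only 1.
Row 2, column 1: row 2 has {4, 1, 2, 5} and column 1 has {4, 7, 2, 6, 5}, leaving only 3.
Row 6, column 1: row 6 has {4, 7, 2} and column 1 has {4, 7, 2, 6, 3, 5}, leaving only 1.
Row 6, column 3: row 6 has {4, 7, 1, 2} and column 3 has {4, 7, 2, 3, 5}, leaving only 6.
Row 6, column 5: row 6 has {4, 7, 1, 2, 6} and column 5 has {4, 7, 1, 2, 5}, leaving only 3.
Row 6, column 6: row 6 has {4, 7, 1, 2, 6, 3} and column 6 has {4, 1, 2}, leaving only 5.
So row 6 reads: 1 4 6 2 3 5 7.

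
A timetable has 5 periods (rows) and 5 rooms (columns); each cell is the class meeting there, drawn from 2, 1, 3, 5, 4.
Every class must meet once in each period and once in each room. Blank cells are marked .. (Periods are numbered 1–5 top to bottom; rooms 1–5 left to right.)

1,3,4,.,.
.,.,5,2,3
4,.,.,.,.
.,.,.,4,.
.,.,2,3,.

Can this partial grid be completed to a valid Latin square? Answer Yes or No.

No

Period 2, room 1: period 2 together with room 1 already contain {2, 1, 3, 5, 4} — every symbol — so nothing can go there. The grid has no valid completion.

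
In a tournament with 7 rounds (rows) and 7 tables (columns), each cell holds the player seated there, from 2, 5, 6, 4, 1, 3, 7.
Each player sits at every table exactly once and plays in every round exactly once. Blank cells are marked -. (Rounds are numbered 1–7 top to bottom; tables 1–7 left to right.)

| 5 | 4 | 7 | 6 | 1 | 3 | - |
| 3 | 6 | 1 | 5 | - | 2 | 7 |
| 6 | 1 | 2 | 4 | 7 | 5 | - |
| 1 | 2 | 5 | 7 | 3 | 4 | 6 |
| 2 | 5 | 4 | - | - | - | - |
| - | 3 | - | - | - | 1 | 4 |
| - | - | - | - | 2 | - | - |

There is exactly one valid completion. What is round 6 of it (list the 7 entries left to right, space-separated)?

Round 6, table 1: round 6 has {4, 1, 3} and table 1 has {2, 5, 6, 1, 3}, leaving only 7.
Round 6, table 3: round 6 has {4, 1, 3, 7} and table 3 has {2, 5, 4, 1, 7}, leaving only 6.
Round 6, table 4: round 6 has {6, 4, 1, 3, 7} and table 4 has {5, 6, 4, 7}, leaving only 2.
Round 6, table 5: round 6 has {2, 6, 4, 1, 3, 7} and table 5 has {2, 1, 3, 7}, leaving only 5.
So round 6 reads: 7 3 6 2 5 1 4.

7 3 6 2 5 1 4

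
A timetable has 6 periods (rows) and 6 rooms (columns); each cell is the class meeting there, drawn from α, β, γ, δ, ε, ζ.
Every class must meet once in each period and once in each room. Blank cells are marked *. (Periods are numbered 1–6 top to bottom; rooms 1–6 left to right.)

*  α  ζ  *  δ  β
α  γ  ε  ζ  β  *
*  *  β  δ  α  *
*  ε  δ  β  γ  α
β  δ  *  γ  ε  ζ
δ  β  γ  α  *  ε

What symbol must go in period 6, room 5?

Period 6 already has {α, β, γ, δ, ε} and room 5 already has {α, β, γ, δ, ε}, so period 6, room 5 must be ζ.

ζ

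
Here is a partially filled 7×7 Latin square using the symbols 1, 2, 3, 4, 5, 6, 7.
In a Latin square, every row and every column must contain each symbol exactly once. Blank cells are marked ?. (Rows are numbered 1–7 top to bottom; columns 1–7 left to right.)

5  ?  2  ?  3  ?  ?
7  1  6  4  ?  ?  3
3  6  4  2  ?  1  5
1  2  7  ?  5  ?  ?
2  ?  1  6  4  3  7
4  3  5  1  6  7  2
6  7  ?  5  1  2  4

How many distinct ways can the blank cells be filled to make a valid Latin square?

Row 1, column 2: eliminating its row and column leaves {4}.
Row 1, column 4: eliminating its row and column leaves {7}.
Row 1, column 6: eliminating its row and column leaves {4, 6}.
Row 1, column 7: eliminating its row and column leaves {1, 6}.
Row 2, column 5: eliminating its row and column leaves {2}.
Row 2, column 6: eliminating its row and column leaves {5}.
Row 3, column 5: eliminating its row and column leaves {7}.
Row 4, column 4: eliminating its row and column leaves {3}.
Row 4, column 6: eliminating its row and column leaves {4, 6}.
Row 4, column 7: eliminating its row and column leaves {6}.
Row 5, column 2: eliminating its row and column leaves {5}.
Row 7, column 3: eliminating its row and column leaves {3}.
Only one assignment across all blanks avoids any row or column repeat, giving 1 completion.

1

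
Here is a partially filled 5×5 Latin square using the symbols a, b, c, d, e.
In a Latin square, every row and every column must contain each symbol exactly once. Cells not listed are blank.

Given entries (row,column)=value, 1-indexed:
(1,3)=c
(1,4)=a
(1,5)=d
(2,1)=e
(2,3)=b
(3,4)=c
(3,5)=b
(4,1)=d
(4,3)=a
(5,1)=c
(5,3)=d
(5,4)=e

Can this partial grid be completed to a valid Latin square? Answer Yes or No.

No row or column among the givens repeats a symbol, and propagating forced cells runs into no contradiction.
One valid completion exists (for instance, b e c a d / e a b d c / a d e c b / d c a b e / c b d e a).

Yes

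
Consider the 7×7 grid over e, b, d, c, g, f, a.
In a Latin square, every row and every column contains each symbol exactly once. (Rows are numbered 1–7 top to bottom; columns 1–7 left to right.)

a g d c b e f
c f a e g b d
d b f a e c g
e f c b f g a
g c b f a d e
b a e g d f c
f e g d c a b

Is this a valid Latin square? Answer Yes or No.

No

Row 4 contains f twice (at columns 2 and 5), so it is not a permutation.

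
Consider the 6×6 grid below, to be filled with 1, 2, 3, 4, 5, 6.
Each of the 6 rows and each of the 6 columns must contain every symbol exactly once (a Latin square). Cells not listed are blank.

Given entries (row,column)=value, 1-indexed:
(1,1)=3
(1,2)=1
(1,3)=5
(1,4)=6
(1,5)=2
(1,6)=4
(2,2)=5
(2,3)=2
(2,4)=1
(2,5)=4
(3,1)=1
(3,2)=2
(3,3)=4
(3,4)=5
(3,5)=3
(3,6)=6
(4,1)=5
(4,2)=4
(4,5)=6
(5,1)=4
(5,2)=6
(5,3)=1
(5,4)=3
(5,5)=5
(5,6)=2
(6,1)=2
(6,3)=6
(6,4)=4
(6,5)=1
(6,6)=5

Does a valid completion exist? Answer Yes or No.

No row or column among the givens repeats a symbol, and propagating forced cells runs into no contradiction.
One valid completion exists (for instance, 3 1 5 6 2 4 / 6 5 2 1 4 3 / 1 2 4 5 3 6 / 5 4 3 2 6 1 / 4 6 1 3 5 2 / 2 3 6 4 1 5).

Yes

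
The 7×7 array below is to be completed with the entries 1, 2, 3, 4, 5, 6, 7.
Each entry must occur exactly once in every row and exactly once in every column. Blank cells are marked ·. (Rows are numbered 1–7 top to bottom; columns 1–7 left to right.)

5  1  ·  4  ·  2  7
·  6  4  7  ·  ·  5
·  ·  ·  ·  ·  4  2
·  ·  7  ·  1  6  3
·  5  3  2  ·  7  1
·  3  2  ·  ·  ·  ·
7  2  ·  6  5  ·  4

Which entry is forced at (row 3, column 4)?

3

Row 1, column 3: row 1 has {1, 2, 4, 5, 7} and column 3 has {2, 3, 4, 7}, leaving only 6.
Row 1, column 5: row 1 has {1, 2, 4, 5, 6, 7} and column 5 has {1, 5}, leaving only 3.
Row 2, column 5: row 2 has {4, 5, 6, 7} and column 5 has {1, 3, 5}, leaving only 2.
Row 3, column 2: row 3 has {2, 4} and column 2 has {1, 2, 3, 5, 6}, leaving only 7.
Row 3, column 5: row 3 has {2, 4, 7} and column 5 has {1, 2, 3, 5}, leaving only 6.
Row 4, column 2: row 4 has {1, 3, 6, 7} and column 2 has {1, 2, 3, 5, 6, 7}, leaving only 4.
Row 4, column 1: row 4 has {1, 3, 4, 6, 7} and column 1 has {5, 7}, leaving only 2.
Row 4, column 4: row 4 has {1, 2, 3, 4, 6, 7} and column 4 has {2, 4, 6, 7}, leaving only 5.
Row 5, column 5: row 5 has {1, 2, 3, 5, 7} and column 5 has {1, 2, 3, 5, 6}, leaving only 4.
Row 5, column 1: row 5 has {1, 2, 3, 4, 5, 7} and column 1 has {2, 5, 7}, leaving only 6.
Row 6, column 4: row 6 has {2, 3} and column 4 has {2, 4, 5, 6, 7}, leaving only 1.
Row 3 already has {2, 4, 6, 7} and column 4 already has {1, 2, 4, 5, 6, 7}, so row 3, column 4 must be 3.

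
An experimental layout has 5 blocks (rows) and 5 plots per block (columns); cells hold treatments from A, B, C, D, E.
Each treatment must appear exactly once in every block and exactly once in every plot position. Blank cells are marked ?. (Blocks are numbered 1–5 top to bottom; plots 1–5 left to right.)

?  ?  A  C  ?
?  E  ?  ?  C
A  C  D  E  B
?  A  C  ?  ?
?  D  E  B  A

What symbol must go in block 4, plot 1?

Block 1, plot 2: block 1 has {A, C} and plot 2 has {A, C, D, E}, leaving only B.
Block 2, plot 3: block 2 has {C, E} and plot 3 has {A, C, D, E}, leaving only B.
Block 2, plot 1: block 2 has {B, C, E} and plot 1 has {A}, leaving only D.
Block 1, plot 1: block 1 has {A, B, C} and plot 1 has {A, D}, leaving only E.
Block 4 already has {A, C} and plot 1 already has {A, D, E}, so block 4, plot 1 must be B.

B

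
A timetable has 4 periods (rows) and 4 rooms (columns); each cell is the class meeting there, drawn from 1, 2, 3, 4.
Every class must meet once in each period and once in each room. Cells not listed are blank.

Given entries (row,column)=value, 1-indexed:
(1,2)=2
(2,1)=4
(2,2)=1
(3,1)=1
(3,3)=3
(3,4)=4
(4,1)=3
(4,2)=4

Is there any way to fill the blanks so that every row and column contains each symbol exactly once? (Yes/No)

No

Period 1, room 1: period 1 together with room 1 already contain {1, 2, 3, 4} — every symbol — so nothing can go there. The grid has no valid completion.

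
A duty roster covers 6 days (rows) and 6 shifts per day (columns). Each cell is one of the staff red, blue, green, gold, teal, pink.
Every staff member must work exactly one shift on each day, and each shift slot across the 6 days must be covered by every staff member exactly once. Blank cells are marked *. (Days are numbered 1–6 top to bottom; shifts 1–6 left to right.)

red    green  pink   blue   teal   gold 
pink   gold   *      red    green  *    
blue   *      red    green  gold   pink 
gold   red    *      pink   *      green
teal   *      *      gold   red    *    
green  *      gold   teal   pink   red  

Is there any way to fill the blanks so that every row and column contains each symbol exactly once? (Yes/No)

No day or shift among the givens repeats a symbol, and propagating forced cells runs into no contradiction.
One valid completion exists (for instance, red green pink blue teal gold / pink gold blue red green teal / blue teal red green gold pink / gold red teal pink blue green / teal pink green gold red blue / green blue gold teal pink red).

Yes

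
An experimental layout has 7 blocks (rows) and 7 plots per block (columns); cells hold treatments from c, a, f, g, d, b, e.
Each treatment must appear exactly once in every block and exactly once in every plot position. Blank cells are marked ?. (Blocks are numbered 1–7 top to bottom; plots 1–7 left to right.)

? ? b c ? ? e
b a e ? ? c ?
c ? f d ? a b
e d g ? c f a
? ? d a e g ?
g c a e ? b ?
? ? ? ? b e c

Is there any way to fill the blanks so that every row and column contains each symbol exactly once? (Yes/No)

No

Block 7, plot 3: block 7 together with plot 3 already contain {c, a, f, g, d, b, e} — every symbol — so nothing can go there. The grid has no valid completion.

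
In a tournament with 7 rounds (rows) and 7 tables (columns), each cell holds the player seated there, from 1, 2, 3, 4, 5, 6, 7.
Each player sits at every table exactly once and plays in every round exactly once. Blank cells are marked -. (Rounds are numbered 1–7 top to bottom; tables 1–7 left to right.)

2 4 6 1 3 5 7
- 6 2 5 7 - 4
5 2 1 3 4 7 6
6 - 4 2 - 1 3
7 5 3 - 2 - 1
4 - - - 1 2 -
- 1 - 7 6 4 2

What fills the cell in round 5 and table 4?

Round 2, table 6: round 2 has {2, 4, 5, 6, 7} and table 6 has {1, 2, 4, 5, 7}, leaving only 3.
Round 2, table 1: round 2 has {2, 3, 4, 5, 6, 7} and table 1 has {2, 4, 5, 6, 7}, leaving only 1.
Round 4, table 2: round 4 has {1, 2, 3, 4, 6} and table 2 has {1, 2, 4, 5, 6}, leaving only 7.
Round 4, table 5: round 4 has {1, 2, 3, 4, 6, 7} and table 5 has {1, 2, 3, 4, 6, 7}, leaving only 5.
Round 5, table 6: round 5 has {1, 2, 3, 5, 7} and table 6 has {1, 2, 3, 4, 5, 7}, leaving only 6.
Round 5 already has {1, 2, 3, 5, 6, 7} and table 4 already has {1, 2, 3, 5, 7}, so round 5, table 4 must be 4.

4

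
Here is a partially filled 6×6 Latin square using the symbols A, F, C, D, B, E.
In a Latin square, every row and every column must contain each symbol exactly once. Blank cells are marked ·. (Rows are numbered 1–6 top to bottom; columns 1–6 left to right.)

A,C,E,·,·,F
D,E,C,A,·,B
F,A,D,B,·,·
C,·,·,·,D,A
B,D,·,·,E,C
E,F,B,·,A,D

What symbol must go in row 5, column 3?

A

Row 1, column 4: row 1 has {A, F, C, E} and column 4 has {A, B}, leaving only D.
Row 1, column 5: row 1 has {A, F, C, D, E} and column 5 has {A, D, E}, leaving only B.
Row 2, column 5: row 2 has {A, C, D, B, E} and column 5 has {A, D, B, E}, leaving only F.
Row 3, column 5: row 3 has {A, F, D, B} and column 5 has {A, F, D, B, E}, leaving only C.
Row 3, column 6: row 3 has {A, F, C, D, B} and column 6 has {A, F, C, D, B}, leaving only E.
Row 4, column 2: row 4 has {A, C, D} and column 2 has {A, F, C, D, E}, leaving only B.
Row 4, column 3: row 4 has {A, C, D, B} and column 3 has {C, D, B, E}, leaving only F.
Row 5 already has {C, D, B, E} and column 3 already has {F, C, D, B, E}, so row 5, column 3 must be A.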